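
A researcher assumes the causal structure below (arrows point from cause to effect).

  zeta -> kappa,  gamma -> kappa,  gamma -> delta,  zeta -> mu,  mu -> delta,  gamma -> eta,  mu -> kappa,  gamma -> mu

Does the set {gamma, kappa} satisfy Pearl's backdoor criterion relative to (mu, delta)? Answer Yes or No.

Backdoor paths from mu to delta (paths whose first edge points into mu):
  P1: mu <- zeta -> kappa <- gamma -> delta
  P2: mu <- gamma -> delta
Condition 1 (no descendant of mu in the set): FAILS — kappa is a descendant of mu.
Condition 2 (every backdoor path blocked by {gamma, kappa}):
  P1: blocked at fork node gamma ∈ conditioning set.
  P2: blocked at fork node gamma ∈ conditioning set.
{gamma, kappa} does not satisfy the backdoor criterion.

No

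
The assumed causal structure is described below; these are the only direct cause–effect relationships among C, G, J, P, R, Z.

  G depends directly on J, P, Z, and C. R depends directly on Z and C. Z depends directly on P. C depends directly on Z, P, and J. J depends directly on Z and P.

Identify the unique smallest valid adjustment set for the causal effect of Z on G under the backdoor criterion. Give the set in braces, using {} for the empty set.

Variables eligible for adjustment (non-descendants of Z, excluding Z and G): {P}.
Backdoor paths from Z to G:
  P1: Z <- P -> J -> C -> G
  P2: Z <- P -> J -> G
  P3: Z <- P -> C <- J -> G
  P4: Z <- P -> C -> G
  P5: Z <- P -> G
The empty set is not sufficient: P1 (Z <- P -> J -> C -> G) has no collider blocking it and no conditioned non-collider, so it is open.
Try {P}:
  P1: blocked at fork node P ∈ conditioning set.
  P2: blocked at fork node P ∈ conditioning set.
  P3: blocked at fork node P ∈ conditioning set.
  P4: blocked at fork node P ∈ conditioning set.
  P5: blocked at fork node P ∈ conditioning set.
{P} contains no descendant of Z and blocks every backdoor path.
{P} is the unique smallest valid adjustment set.

{P}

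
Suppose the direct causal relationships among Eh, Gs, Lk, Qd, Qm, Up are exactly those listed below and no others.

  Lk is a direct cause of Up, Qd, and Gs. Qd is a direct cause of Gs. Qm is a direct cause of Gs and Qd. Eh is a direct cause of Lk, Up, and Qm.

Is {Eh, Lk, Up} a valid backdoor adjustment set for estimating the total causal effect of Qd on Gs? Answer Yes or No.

No

Backdoor paths from Qd to Gs (paths whose first edge points into Qd):
  P1: Qd <- Qm <- Eh -> Lk -> Gs
  P2: Qd <- Qm <- Eh -> Up <- Lk -> Gs
  P3: Qd <- Qm -> Gs
  P4: Qd <- Lk <- Eh -> Qm -> Gs
  P5: Qd <- Lk -> Up <- Eh -> Qm -> Gs
  P6: Qd <- Lk -> Gs
Condition 1 (no descendant of Qd in the set): holds — descendants of Qd are {Gs}; none are in {Eh, Lk, Up}.
Condition 2 (every backdoor path blocked by {Eh, Lk, Up}):
  P1: blocked at fork node Eh ∈ conditioning set.
  P2: blocked at fork node Eh ∈ conditioning set.
  P3: open — no interior node is in the conditioning set.
  P4: blocked at chain node Lk ∈ conditioning set.
  P5: blocked at fork node Lk ∈ conditioning set.
  P6: blocked at fork node Lk ∈ conditioning set.
{Eh, Lk, Up} does not satisfy the backdoor criterion.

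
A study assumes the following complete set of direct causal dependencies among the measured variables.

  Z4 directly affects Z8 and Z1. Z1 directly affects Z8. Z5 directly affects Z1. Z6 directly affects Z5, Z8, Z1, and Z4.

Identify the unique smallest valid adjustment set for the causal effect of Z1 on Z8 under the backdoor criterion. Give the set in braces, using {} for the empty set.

{Z4, Z6}

Variables eligible for adjustment (non-descendants of Z1, excluding Z1 and Z8): {Z4, Z5, Z6}.
Backdoor paths from Z1 to Z8:
  P1: Z1 <- Z6 -> Z4 -> Z8
  P2: Z1 <- Z6 -> Z8
  P3: Z1 <- Z4 <- Z6 -> Z8
  P4: Z1 <- Z4 -> Z8
  P5: Z1 <- Z5 <- Z6 -> Z4 -> Z8
  P6: Z1 <- Z5 <- Z6 -> Z8
The empty set is not sufficient: P1 (Z1 <- Z6 -> Z4 -> Z8) has no collider blocking it and no conditioned non-collider, so it is open.
Try {Z4, Z6}:
  P1: blocked at fork node Z6 ∈ conditioning set.
  P2: blocked at fork node Z6 ∈ conditioning set.
  P3: blocked at chain node Z4 ∈ conditioning set.
  P4: blocked at fork node Z4 ∈ conditioning set.
  P5: blocked at fork node Z6 ∈ conditioning set.
  P6: blocked at fork node Z6 ∈ conditioning set.
{Z4, Z6} contains no descendant of Z1 and blocks every backdoor path.
Every element of {Z4, Z6} is needed (dropping Z4 leaves P4 open; dropping Z6 leaves P2 open), so no proper subset is valid.
Among all size-2 subsets of the eligible variables, only {Z4, Z6} blocks every backdoor path, so it is the unique smallest valid adjustment set.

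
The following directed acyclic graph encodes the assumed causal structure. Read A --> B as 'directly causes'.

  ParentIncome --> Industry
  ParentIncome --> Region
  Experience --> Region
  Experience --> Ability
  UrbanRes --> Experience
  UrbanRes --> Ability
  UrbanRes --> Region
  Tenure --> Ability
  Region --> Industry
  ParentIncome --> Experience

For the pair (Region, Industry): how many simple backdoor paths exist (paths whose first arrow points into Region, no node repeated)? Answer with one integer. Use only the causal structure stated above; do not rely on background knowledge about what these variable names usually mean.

A backdoor path from Region to Industry is any simple undirected path whose first edge points into Region (i.e. leaves Region via a parent).
Parents of Region: {Experience, ParentIncome, UrbanRes}.
Enumerating:
  P1: Region <- ParentIncome -> Industry
  P2: Region <- UrbanRes -> Experience <- ParentIncome -> Industry
  P3: Region <- UrbanRes -> Ability <- Experience <- ParentIncome -> Industry
  P4: Region <- Experience <- ParentIncome -> Industry
That exhausts the simple backdoor paths. Count: 4.

4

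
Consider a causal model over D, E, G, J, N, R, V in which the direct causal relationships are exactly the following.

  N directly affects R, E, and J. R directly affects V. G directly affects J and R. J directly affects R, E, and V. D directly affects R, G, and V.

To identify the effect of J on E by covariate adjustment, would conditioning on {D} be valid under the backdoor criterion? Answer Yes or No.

No

Backdoor paths from J to E (paths whose first edge points into J):
  P1: J <- N -> E
  P2: J <- G <- D -> R <- N -> E
  P3: J <- G <- D -> V <- R <- N -> E
  P4: J <- G -> R <- N -> E
Condition 1 (no descendant of J in the set): holds — descendants of J are {E, R, V}; none are in {D}.
Condition 2 (every backdoor path blocked by {D}):
  P1: open — no interior node is in the conditioning set.
  P2: blocked at fork node D ∈ conditioning set.
  P3: blocked at fork node D ∈ conditioning set.
  P4: blocked at collider R (neither it nor any descendant is in the conditioning set).
{D} does not satisfy the backdoor criterion.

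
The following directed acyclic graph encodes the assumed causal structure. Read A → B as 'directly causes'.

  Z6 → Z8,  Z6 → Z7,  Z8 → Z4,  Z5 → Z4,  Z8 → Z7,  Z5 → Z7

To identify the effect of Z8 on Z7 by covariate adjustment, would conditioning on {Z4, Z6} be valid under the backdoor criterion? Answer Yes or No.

Backdoor paths from Z8 to Z7 (paths whose first edge points into Z8):
  P1: Z8 <- Z6 -> Z7
Condition 1 (no descendant of Z8 in the set): FAILS — Z4 is a descendant of Z8.
Condition 2 (every backdoor path blocked by {Z4, Z6}):
  P1: blocked at fork node Z6 ∈ conditioning set.
{Z4, Z6} does not satisfy the backdoor criterion.

No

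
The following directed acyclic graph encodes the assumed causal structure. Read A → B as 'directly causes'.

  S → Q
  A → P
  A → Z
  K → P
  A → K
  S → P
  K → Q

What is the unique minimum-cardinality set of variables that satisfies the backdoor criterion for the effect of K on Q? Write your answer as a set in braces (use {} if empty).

Variables eligible for adjustment (non-descendants of K, excluding K and Q): {A, S, Z}.
Backdoor paths from K to Q:
  P1: K <- A -> P <- S -> Q
Each backdoor path contains an unconditioned collider, so every path is already blocked with the empty conditioning set:
  P1: blocked at collider P (neither it nor any descendant is in the conditioning set).
The empty set is therefore the unique smallest valid set.

{}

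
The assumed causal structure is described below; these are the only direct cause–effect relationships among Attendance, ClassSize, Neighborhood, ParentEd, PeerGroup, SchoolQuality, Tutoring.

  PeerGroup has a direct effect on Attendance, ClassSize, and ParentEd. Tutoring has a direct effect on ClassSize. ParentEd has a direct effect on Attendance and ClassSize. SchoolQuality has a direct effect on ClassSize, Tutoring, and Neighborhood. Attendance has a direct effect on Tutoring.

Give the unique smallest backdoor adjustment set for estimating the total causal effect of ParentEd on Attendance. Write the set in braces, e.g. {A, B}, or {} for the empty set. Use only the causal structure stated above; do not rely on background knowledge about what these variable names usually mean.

{PeerGroup}

Variables eligible for adjustment (non-descendants of ParentEd, excluding ParentEd and Attendance): {Neighborhood, PeerGroup, SchoolQuality}.
Backdoor paths from ParentEd to Attendance:
  P1: ParentEd <- PeerGroup -> Attendance
  P2: ParentEd <- PeerGroup -> ClassSize <- SchoolQuality -> Tutoring <- Attendance
  P3: ParentEd <- PeerGroup -> ClassSize <- Tutoring <- Attendance
The empty set is not sufficient: P1 (ParentEd <- PeerGroup -> Attendance) has no collider blocking it and no conditioned non-collider, so it is open.
Try {PeerGroup}:
  P1: blocked at fork node PeerGroup ∈ conditioning set.
  P2: blocked at fork node PeerGroup ∈ conditioning set.
  P3: blocked at fork node PeerGroup ∈ conditioning set.
{PeerGroup} contains no descendant of ParentEd and blocks every backdoor path.
No other singleton works — e.g. {SchoolQuality} leaves P1 open — so {PeerGroup} is the unique smallest valid adjustment set.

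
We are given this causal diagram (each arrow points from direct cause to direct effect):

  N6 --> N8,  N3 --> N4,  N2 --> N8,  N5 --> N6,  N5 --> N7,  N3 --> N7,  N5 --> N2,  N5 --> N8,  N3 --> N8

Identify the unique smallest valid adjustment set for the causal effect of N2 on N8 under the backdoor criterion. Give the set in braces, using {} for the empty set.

Variables eligible for adjustment (non-descendants of N2, excluding N2 and N8): {N3, N4, N5, N6, N7}.
Backdoor paths from N2 to N8:
  P1: N2 <- N5 -> N6 -> N8
  P2: N2 <- N5 -> N7 <- N3 -> N8
  P3: N2 <- N5 -> N8
The empty set is not sufficient: P1 (N2 <- N5 -> N6 -> N8) has no collider blocking it and no conditioned non-collider, so it is open.
Try {N5}:
  P1: blocked at fork node N5 ∈ conditioning set.
  P2: blocked at fork node N5 ∈ conditioning set.
  P3: blocked at fork node N5 ∈ conditioning set.
{N5} contains no descendant of N2 and blocks every backdoor path.
No other singleton works — e.g. {N3} leaves P1 open — so {N5} is the unique smallest valid adjustment set.

{N5}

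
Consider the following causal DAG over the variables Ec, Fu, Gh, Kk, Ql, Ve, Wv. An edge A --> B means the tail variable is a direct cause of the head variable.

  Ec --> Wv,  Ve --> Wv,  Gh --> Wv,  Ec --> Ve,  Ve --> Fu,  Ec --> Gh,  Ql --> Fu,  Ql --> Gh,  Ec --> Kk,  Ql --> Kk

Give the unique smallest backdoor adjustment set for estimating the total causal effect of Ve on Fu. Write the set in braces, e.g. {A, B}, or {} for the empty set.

{}

Variables eligible for adjustment (non-descendants of Ve, excluding Ve and Fu): {Ec, Gh, Kk, Ql}.
Backdoor paths from Ve to Fu:
  P1: Ve <- Ec -> Kk <- Ql -> Fu
  P2: Ve <- Ec -> Gh <- Ql -> Fu
  P3: Ve <- Ec -> Wv <- Gh <- Ql -> Fu
Each backdoor path contains an unconditioned collider, so every path is already blocked with the empty conditioning set:
  P1: blocked at collider Kk (neither it nor any descendant is in the conditioning set).
  P2: blocked at collider Gh (neither it nor any descendant is in the conditioning set).
  P3: blocked at collider Wv (neither it nor any descendant is in the conditioning set).
The empty set is therefore the unique smallest valid set.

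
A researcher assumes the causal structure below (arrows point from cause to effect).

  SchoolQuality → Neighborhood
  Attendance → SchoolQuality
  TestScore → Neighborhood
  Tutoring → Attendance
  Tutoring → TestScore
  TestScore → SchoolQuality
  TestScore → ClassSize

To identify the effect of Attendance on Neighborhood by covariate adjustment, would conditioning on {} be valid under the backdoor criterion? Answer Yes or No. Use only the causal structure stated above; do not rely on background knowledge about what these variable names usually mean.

No

Backdoor paths from Attendance to Neighborhood (paths whose first edge points into Attendance):
  P1: Attendance <- Tutoring -> TestScore -> SchoolQuality -> Neighborhood
  P2: Attendance <- Tutoring -> TestScore -> Neighborhood
Condition 1 (no descendant of Attendance in the set): holds — descendants of Attendance are {Neighborhood, SchoolQuality}; none are in {}.
Condition 2 (every backdoor path blocked by {}):
  P1: open — no interior node is in the conditioning set.
  P2: open — no interior node is in the conditioning set.
{} does not satisfy the backdoor criterion.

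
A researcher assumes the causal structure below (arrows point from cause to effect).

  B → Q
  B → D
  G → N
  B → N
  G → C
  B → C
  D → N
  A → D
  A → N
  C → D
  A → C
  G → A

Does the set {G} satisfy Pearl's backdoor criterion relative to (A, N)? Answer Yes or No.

Backdoor paths from A to N (paths whose first edge points into A):
  P1: A <- G -> C <- B -> D -> N
  P2: A <- G -> C <- B -> N
  P3: A <- G -> C -> D <- B -> N
  P4: A <- G -> C -> D -> N
  P5: A <- G -> N
Condition 1 (no descendant of A in the set): holds — descendants of A are {C, D, N}; none are in {G}.
Condition 2 (every backdoor path blocked by {G}):
  P1: blocked at fork node G ∈ conditioning set.
  P2: blocked at fork node G ∈ conditioning set.
  P3: blocked at fork node G ∈ conditioning set.
  P4: blocked at fork node G ∈ conditioning set.
  P5: blocked at fork node G ∈ conditioning set.
{G} satisfies the backdoor criterion.

Yes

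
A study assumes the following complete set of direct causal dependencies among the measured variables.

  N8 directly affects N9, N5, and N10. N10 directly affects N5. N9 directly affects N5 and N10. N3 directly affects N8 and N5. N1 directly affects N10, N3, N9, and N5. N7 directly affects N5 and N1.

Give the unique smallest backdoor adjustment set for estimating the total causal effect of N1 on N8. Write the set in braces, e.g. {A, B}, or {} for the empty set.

{}

Variables eligible for adjustment (non-descendants of N1, excluding N1 and N8): {N7}.
Backdoor paths from N1 to N8:
  P1: N1 <- N7 -> N5 <- N3 -> N8
  P2: N1 <- N7 -> N5 <- N8
  P3: N1 <- N7 -> N5 <- N9 <- N8
  P4: N1 <- N7 -> N5 <- N9 -> N10 <- N8
  P5: N1 <- N7 -> N5 <- N10 <- N8
  P6: N1 <- N7 -> N5 <- N10 <- N9 <- N8
Each backdoor path contains an unconditioned collider, so every path is already blocked with the empty conditioning set:
  P1: blocked at collider N5 (neither it nor any descendant is in the conditioning set).
  P2: blocked at collider N5 (neither it nor any descendant is in the conditioning set).
  P3: blocked at collider N5 (neither it nor any descendant is in the conditioning set).
  P4: blocked at collider N5 (neither it nor any descendant is in the conditioning set).
  P5: blocked at collider N5 (neither it nor any descendant is in the conditioning set).
  P6: blocked at collider N5 (neither it nor any descendant is in the conditioning set).
The empty set is therefore the unique smallest valid set.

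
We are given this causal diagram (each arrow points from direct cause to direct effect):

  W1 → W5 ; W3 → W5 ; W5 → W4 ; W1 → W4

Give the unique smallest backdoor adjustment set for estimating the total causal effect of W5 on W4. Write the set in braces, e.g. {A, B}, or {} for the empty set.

Variables eligible for adjustment (non-descendants of W5, excluding W5 and W4): {W1, W3}.
Backdoor paths from W5 to W4:
  P1: W5 <- W1 -> W4
The empty set is not sufficient: P1 (W5 <- W1 -> W4) has no collider blocking it and no conditioned non-collider, so it is open.
Try {W1}:
  P1: blocked at fork node W1 ∈ conditioning set.
{W1} contains no descendant of W5 and blocks every backdoor path.
No other singleton works — e.g. {W3} leaves P1 open — so {W1} is the unique smallest valid adjustment set.

{W1}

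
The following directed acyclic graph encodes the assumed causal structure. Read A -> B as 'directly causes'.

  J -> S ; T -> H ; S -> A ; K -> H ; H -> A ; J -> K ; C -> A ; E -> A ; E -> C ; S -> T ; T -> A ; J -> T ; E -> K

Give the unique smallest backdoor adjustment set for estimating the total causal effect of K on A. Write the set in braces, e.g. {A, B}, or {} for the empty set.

{E, J}

Variables eligible for adjustment (non-descendants of K, excluding K and A): {C, E, J, S, T}.
Backdoor paths from K to A:
  P1: K <- E -> C -> A
  P2: K <- E -> A
  P3: K <- J -> S -> T -> H -> A
  P4: K <- J -> S -> T -> A
  P5: K <- J -> S -> A
  P6: K <- J -> T <- S -> A
  P7: K <- J -> T -> H -> A
  P8: K <- J -> T -> A
The empty set is not sufficient: P1 (K <- E -> C -> A) has no collider blocking it and no conditioned non-collider, so it is open.
Try {E, J}:
  P1: blocked at fork node E ∈ conditioning set.
  P2: blocked at fork node E ∈ conditioning set.
  P3: blocked at fork node J ∈ conditioning set.
  P4: blocked at fork node J ∈ conditioning set.
  P5: blocked at fork node J ∈ conditioning set.
  P6: blocked at fork node J ∈ conditioning set.
  P7: blocked at fork node J ∈ conditioning set.
  P8: blocked at fork node J ∈ conditioning set.
{E, J} contains no descendant of K and blocks every backdoor path.
Every element of {E, J} is needed (dropping E leaves P1 open; dropping J leaves P3 open), so no proper subset is valid.
Among all size-2 subsets of the eligible variables, only {E, J} blocks every backdoor path, so it is the unique smallest valid adjustment set.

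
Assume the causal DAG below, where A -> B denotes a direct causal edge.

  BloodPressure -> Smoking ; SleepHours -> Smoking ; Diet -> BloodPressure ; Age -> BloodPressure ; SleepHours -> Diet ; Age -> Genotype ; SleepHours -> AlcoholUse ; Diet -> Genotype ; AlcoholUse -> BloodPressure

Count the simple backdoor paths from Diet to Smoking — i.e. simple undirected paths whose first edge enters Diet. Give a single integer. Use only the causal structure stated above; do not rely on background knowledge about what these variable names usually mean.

2

A backdoor path from Diet to Smoking is any simple undirected path whose first edge points into Diet (i.e. leaves Diet via a parent).
Parents of Diet: {SleepHours}.
Enumerating:
  P1: Diet <- SleepHours -> AlcoholUse -> BloodPressure -> Smoking
  P2: Diet <- SleepHours -> Smoking
That exhausts the simple backdoor paths. Count: 2.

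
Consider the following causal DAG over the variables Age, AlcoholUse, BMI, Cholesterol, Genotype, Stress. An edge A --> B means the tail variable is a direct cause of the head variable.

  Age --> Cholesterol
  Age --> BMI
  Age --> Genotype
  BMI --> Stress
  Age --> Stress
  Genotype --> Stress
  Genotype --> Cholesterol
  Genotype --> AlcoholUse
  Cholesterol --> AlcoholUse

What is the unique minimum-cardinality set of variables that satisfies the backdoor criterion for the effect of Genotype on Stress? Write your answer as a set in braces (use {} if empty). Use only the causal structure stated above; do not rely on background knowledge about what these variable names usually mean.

Variables eligible for adjustment (non-descendants of Genotype, excluding Genotype and Stress): {Age, BMI}.
Backdoor paths from Genotype to Stress:
  P1: Genotype <- Age -> BMI -> Stress
  P2: Genotype <- Age -> Stress
The empty set is not sufficient: P1 (Genotype <- Age -> BMI -> Stress) has no collider blocking it and no conditioned non-collider, so it is open.
Try {Age}:
  P1: blocked at fork node Age ∈ conditioning set.
  P2: blocked at fork node Age ∈ conditioning set.
{Age} contains no descendant of Genotype and blocks every backdoor path.
No other singleton works — e.g. {BMI} leaves P2 open — so {Age} is the unique smallest valid adjustment set.

{Age}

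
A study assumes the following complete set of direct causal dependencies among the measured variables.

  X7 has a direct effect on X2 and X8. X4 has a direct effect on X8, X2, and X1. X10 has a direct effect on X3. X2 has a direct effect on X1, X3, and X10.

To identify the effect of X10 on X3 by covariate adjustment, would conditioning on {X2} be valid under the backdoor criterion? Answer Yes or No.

Backdoor paths from X10 to X3 (paths whose first edge points into X10):
  P1: X10 <- X2 -> X3
Condition 1 (no descendant of X10 in the set): holds — descendants of X10 are {X3}; none are in {X2}.
Condition 2 (every backdoor path blocked by {X2}):
  P1: blocked at fork node X2 ∈ conditioning set.
{X2} satisfies the backdoor criterion.

Yes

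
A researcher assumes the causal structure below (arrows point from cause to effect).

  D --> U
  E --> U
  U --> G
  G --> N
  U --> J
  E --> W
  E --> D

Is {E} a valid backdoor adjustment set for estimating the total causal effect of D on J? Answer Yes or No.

Backdoor paths from D to J (paths whose first edge points into D):
  P1: D <- E -> U -> J
Condition 1 (no descendant of D in the set): holds — descendants of D are {G, J, N, U}; none are in {E}.
Condition 2 (every backdoor path blocked by {E}):
  P1: blocked at fork node E ∈ conditioning set.
{E} satisfies the backdoor criterion.

Yes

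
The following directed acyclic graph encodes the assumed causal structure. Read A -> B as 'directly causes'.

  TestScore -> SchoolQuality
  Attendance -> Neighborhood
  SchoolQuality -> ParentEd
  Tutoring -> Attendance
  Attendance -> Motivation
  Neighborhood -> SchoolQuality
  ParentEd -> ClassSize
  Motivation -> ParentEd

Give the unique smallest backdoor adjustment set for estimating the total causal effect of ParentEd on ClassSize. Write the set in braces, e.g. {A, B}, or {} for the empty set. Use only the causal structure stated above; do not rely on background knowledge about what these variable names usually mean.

{}

Variables eligible for adjustment (non-descendants of ParentEd, excluding ParentEd and ClassSize): {Attendance, Motivation, Neighborhood, SchoolQuality, TestScore, Tutoring}.
Backdoor paths from ParentEd to ClassSize:
  (none)
With no backdoor paths the empty set already satisfies the criterion, and it is trivially minimal.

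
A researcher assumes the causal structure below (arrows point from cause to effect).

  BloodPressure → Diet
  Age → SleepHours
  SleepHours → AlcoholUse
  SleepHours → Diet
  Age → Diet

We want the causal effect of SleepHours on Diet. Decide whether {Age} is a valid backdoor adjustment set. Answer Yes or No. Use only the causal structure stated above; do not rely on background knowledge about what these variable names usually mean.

Yes

Backdoor paths from SleepHours to Diet (paths whose first edge points into SleepHours):
  P1: SleepHours <- Age -> Diet
Condition 1 (no descendant of SleepHours in the set): holds — descendants of SleepHours are {AlcoholUse, Diet}; none are in {Age}.
Condition 2 (every backdoor path blocked by {Age}):
  P1: blocked at fork node Age ∈ conditioning set.
{Age} satisfies the backdoor criterion.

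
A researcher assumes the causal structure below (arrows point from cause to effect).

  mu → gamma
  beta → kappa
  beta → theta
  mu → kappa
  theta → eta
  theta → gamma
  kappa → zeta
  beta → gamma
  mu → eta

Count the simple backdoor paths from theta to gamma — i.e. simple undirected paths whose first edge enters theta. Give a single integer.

2

A backdoor path from theta to gamma is any simple undirected path whose first edge points into theta (i.e. leaves theta via a parent).
Parents of theta: {beta}.
Enumerating:
  P1: theta <- beta -> kappa <- mu -> gamma
  P2: theta <- beta -> gamma
That exhausts the simple backdoor paths. Count: 2.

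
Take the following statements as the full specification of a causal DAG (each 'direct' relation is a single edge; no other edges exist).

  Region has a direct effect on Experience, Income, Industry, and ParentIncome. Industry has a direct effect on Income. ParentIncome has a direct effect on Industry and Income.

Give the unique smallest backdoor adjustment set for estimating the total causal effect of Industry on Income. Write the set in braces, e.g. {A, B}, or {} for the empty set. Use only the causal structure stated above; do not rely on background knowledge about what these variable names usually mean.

Variables eligible for adjustment (non-descendants of Industry, excluding Industry and Income): {Experience, ParentIncome, Region}.
Backdoor paths from Industry to Income:
  P1: Industry <- Region -> ParentIncome -> Income
  P2: Industry <- Region -> Income
  P3: Industry <- ParentIncome <- Region -> Income
  P4: Industry <- ParentIncome -> Income
The empty set is not sufficient: P1 (Industry <- Region -> ParentIncome -> Income) has no collider blocking it and no conditioned non-collider, so it is open.
Try {ParentIncome, Region}:
  P1: blocked at fork node Region ∈ conditioning set.
  P2: blocked at fork node Region ∈ conditioning set.
  P3: blocked at chain node ParentIncome ∈ conditioning set.
  P4: blocked at fork node ParentIncome ∈ conditioning set.
{ParentIncome, Region} contains no descendant of Industry and blocks every backdoor path.
Every element of {ParentIncome, Region} is needed (dropping ParentIncome leaves P4 open; dropping Region leaves P2 open), so no proper subset is valid.
Among all size-2 subsets of the eligible variables, only {ParentIncome, Region} blocks every backdoor path, so it is the unique smallest valid adjustment set.

{ParentIncome, Region}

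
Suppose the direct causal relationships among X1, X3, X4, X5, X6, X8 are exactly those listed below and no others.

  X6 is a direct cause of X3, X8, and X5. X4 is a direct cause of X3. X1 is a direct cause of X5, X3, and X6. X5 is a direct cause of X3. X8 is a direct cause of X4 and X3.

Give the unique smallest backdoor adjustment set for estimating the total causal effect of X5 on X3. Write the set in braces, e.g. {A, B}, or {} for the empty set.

{X1, X6}

Variables eligible for adjustment (non-descendants of X5, excluding X5 and X3): {X1, X4, X6, X8}.
Backdoor paths from X5 to X3:
  P1: X5 <- X1 -> X6 -> X8 -> X4 -> X3
  P2: X5 <- X1 -> X6 -> X8 -> X3
  P3: X5 <- X1 -> X6 -> X3
  P4: X5 <- X1 -> X3
  P5: X5 <- X6 <- X1 -> X3
  P6: X5 <- X6 -> X8 -> X4 -> X3
  P7: X5 <- X6 -> X8 -> X3
  P8: X5 <- X6 -> X3
The empty set is not sufficient: P1 (X5 <- X1 -> X6 -> X8 -> X4 -> X3) has no collider blocking it and no conditioned non-collider, so it is open.
Try {X1, X6}:
  P1: blocked at fork node X1 ∈ conditioning set.
  P2: blocked at fork node X1 ∈ conditioning set.
  P3: blocked at fork node X1 ∈ conditioning set.
  P4: blocked at fork node X1 ∈ conditioning set.
  P5: blocked at chain node X6 ∈ conditioning set.
  P6: blocked at fork node X6 ∈ conditioning set.
  P7: blocked at fork node X6 ∈ conditioning set.
  P8: blocked at fork node X6 ∈ conditioning set.
{X1, X6} contains no descendant of X5 and blocks every backdoor path.
Every element of {X1, X6} is needed (dropping X1 leaves P4 open; dropping X6 leaves P6 open), so no proper subset is valid.
Among all size-2 subsets of the eligible variables, only {X1, X6} blocks every backdoor path, so it is the unique smallest valid adjustment set.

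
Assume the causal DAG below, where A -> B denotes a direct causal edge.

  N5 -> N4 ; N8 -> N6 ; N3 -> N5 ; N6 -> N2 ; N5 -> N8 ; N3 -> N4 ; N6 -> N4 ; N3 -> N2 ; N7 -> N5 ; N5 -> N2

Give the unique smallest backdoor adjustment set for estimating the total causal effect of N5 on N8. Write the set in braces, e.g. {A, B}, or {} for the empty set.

Variables eligible for adjustment (non-descendants of N5, excluding N5 and N8): {N3, N7}.
Backdoor paths from N5 to N8:
  P1: N5 <- N3 -> N4 <- N6 <- N8
  P2: N5 <- N3 -> N2 <- N6 <- N8
Each backdoor path contains an unconditioned collider, so every path is already blocked with the empty conditioning set:
  P1: blocked at collider N4 (neither it nor any descendant is in the conditioning set).
  P2: blocked at collider N2 (neither it nor any descendant is in the conditioning set).
The empty set is therefore the unique smallest valid set.

{}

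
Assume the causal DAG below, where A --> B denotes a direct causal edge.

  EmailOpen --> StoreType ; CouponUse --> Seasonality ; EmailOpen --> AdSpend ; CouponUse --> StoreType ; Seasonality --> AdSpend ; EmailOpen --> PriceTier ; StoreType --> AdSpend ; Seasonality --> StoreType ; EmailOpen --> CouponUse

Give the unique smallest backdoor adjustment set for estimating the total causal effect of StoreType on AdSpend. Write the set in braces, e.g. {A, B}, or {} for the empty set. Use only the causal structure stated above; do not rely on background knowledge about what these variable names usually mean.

Variables eligible for adjustment (non-descendants of StoreType, excluding StoreType and AdSpend): {CouponUse, EmailOpen, PriceTier, Seasonality}.
Backdoor paths from StoreType to AdSpend:
  P1: StoreType <- EmailOpen -> CouponUse -> Seasonality -> AdSpend
  P2: StoreType <- EmailOpen -> AdSpend
  P3: StoreType <- CouponUse <- EmailOpen -> AdSpend
  P4: StoreType <- CouponUse -> Seasonality -> AdSpend
  P5: StoreType <- Seasonality <- CouponUse <- EmailOpen -> AdSpend
  P6: StoreType <- Seasonality -> AdSpend
The empty set is not sufficient: P1 (StoreType <- EmailOpen -> CouponUse -> Seasonality -> AdSpend) has no collider blocking it and no conditioned non-collider, so it is open.
Try {EmailOpen, Seasonality}:
  P1: blocked at fork node EmailOpen ∈ conditioning set.
  P2: blocked at fork node EmailOpen ∈ conditioning set.
  P3: blocked at fork node EmailOpen ∈ conditioning set.
  P4: blocked at chain node Seasonality ∈ conditioning set.
  P5: blocked at chain node Seasonality ∈ conditioning set.
  P6: blocked at fork node Seasonality ∈ conditioning set.
{EmailOpen, Seasonality} contains no descendant of StoreType and blocks every backdoor path.
Every element of {EmailOpen, Seasonality} is needed (dropping EmailOpen leaves P2 open; dropping Seasonality leaves P4 open), so no proper subset is valid.
Among all size-2 subsets of the eligible variables, only {EmailOpen, Seasonality} blocks every backdoor path, so it is the unique smallest valid adjustment set.

{EmailOpen, Seasonality}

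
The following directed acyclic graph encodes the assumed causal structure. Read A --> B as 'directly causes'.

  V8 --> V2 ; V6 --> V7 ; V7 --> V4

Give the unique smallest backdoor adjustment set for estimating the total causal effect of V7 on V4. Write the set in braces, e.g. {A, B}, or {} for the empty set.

Variables eligible for adjustment (non-descendants of V7, excluding V7 and V4): {V2, V6, V8}.
Backdoor paths from V7 to V4:
  (none)
With no backdoor paths the empty set already satisfies the criterion, and it is trivially minimal.

{}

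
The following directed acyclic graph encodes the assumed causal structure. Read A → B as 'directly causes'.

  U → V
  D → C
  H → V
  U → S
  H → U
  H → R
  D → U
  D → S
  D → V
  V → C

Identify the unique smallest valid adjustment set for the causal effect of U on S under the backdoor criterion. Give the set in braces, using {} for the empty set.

{D}

Variables eligible for adjustment (non-descendants of U, excluding U and S): {D, H, R}.
Backdoor paths from U to S:
  P1: U <- H -> V <- D -> S
  P2: U <- H -> V -> C <- D -> S
  P3: U <- D -> S
The empty set is not sufficient: P3 (U <- D -> S) has no collider blocking it and no conditioned non-collider, so it is open.
Try {D}:
  P1: blocked at collider V (neither it nor any descendant is in the conditioning set).
  P2: blocked at collider C (neither it nor any descendant is in the conditioning set).
  P3: blocked at fork node D ∈ conditioning set.
{D} contains no descendant of U and blocks every backdoor path.
No other singleton works — e.g. {H} leaves P3 open — so {D} is the unique smallest valid adjustment set.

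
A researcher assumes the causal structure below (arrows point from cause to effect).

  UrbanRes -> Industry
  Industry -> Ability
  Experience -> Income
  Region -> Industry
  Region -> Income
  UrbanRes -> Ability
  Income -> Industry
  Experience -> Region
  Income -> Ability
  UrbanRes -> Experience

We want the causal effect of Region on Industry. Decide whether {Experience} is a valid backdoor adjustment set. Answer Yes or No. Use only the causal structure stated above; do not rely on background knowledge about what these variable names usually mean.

Yes

Backdoor paths from Region to Industry (paths whose first edge points into Region):
  P1: Region <- Experience <- UrbanRes -> Industry
  P2: Region <- Experience <- UrbanRes -> Ability <- Income -> Industry
  P3: Region <- Experience <- UrbanRes -> Ability <- Industry
  P4: Region <- Experience -> Income -> Industry
  P5: Region <- Experience -> Income -> Ability <- UrbanRes -> Industry
  P6: Region <- Experience -> Income -> Ability <- Industry
Condition 1 (no descendant of Region in the set): holds — descendants of Region are {Ability, Income, Industry}; none are in {Experience}.
Condition 2 (every backdoor path blocked by {Experience}):
  P1: blocked at chain node Experience ∈ conditioning set.
  P2: blocked at chain node Experience ∈ conditioning set.
  P3: blocked at chain node Experience ∈ conditioning set.
  P4: blocked at fork node Experience ∈ conditioning set.
  P5: blocked at fork node Experience ∈ conditioning set.
  P6: blocked at fork node Experience ∈ conditioning set.
{Experience} satisfies the backdoor criterion.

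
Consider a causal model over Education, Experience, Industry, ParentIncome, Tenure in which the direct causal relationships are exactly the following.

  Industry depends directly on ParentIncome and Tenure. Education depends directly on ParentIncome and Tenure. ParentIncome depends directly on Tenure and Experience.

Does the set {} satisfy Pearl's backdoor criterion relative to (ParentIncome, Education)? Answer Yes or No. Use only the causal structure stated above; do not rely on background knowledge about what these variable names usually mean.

No

Backdoor paths from ParentIncome to Education (paths whose first edge points into ParentIncome):
  P1: ParentIncome <- Tenure -> Education
Condition 1 (no descendant of ParentIncome in the set): holds — descendants of ParentIncome are {Education, Industry}; none are in {}.
Condition 2 (every backdoor path blocked by {}):
  P1: open — no interior node is in the conditioning set.
{} does not satisfy the backdoor criterion.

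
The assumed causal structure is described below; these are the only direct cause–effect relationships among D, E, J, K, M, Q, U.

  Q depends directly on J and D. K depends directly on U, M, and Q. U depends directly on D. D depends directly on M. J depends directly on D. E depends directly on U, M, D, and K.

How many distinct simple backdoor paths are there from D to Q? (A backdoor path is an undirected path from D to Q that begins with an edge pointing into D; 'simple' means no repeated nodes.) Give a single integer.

A backdoor path from D to Q is any simple undirected path whose first edge points into D (i.e. leaves D via a parent).
Parents of D: {M}.
Enumerating:
  P1: D <- M -> K <- Q
  P2: D <- M -> E <- U -> K <- Q
  P3: D <- M -> E <- K <- Q
That exhausts the simple backdoor paths. Count: 3.

3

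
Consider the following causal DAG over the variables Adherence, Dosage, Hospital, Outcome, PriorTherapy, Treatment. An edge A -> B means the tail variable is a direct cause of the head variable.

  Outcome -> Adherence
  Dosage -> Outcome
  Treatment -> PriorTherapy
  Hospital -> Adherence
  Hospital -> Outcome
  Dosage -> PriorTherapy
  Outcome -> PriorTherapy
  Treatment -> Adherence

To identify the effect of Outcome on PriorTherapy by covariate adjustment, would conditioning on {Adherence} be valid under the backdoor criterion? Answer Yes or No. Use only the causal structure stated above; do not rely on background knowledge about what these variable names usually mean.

No

Backdoor paths from Outcome to PriorTherapy (paths whose first edge points into Outcome):
  P1: Outcome <- Hospital -> Adherence <- Treatment -> PriorTherapy
  P2: Outcome <- Dosage -> PriorTherapy
Condition 1 (no descendant of Outcome in the set): FAILS — Adherence is a descendant of Outcome.
Condition 2 (every backdoor path blocked by {Adherence}):
  P1: open — collider(s) Adherence are conditioned on (or have a conditioned descendant) and no non-collider on the path is in the set.
  P2: open — no interior node is in the conditioning set.
{Adherence} does not satisfy the backdoor criterion.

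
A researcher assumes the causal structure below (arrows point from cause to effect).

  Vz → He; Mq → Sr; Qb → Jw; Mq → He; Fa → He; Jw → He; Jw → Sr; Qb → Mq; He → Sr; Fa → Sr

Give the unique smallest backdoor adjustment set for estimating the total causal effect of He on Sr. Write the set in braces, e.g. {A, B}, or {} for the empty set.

{Fa, Jw, Mq}

Variables eligible for adjustment (non-descendants of He, excluding He and Sr): {Fa, Jw, Mq, Qb, Vz}.
Backdoor paths from He to Sr:
  P1: He <- Jw <- Qb -> Mq -> Sr
  P2: He <- Jw -> Sr
  P3: He <- Mq <- Qb -> Jw -> Sr
  P4: He <- Mq -> Sr
  P5: He <- Fa -> Sr
The empty set is not sufficient: P1 (He <- Jw <- Qb -> Mq -> Sr) has no collider blocking it and no conditioned non-collider, so it is open.
Try {Fa, Jw, Mq}:
  P1: blocked at chain node Jw ∈ conditioning set.
  P2: blocked at fork node Jw ∈ conditioning set.
  P3: blocked at chain node Mq ∈ conditioning set.
  P4: blocked at fork node Mq ∈ conditioning set.
  P5: blocked at fork node Fa ∈ conditioning set.
{Fa, Jw, Mq} contains no descendant of He and blocks every backdoor path.
Every element of {Fa, Jw, Mq} is needed (dropping Fa leaves P5 open; dropping Jw leaves P2 open; dropping Mq leaves P4 open), so no proper subset is valid.
Among all size-3 subsets of the eligible variables, only {Fa, Jw, Mq} blocks every backdoor path, so it is the unique smallest valid adjustment set.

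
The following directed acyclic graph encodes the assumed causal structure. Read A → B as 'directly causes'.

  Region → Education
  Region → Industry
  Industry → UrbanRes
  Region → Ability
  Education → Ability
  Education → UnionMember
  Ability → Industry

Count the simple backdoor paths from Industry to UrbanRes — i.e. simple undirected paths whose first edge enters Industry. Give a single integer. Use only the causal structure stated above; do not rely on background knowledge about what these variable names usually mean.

A backdoor path from Industry to UrbanRes is any simple undirected path whose first edge points into Industry (i.e. leaves Industry via a parent).
Parents of Industry: {Ability, Region}.
No simple path from any parent of Industry reaches UrbanRes without revisiting Industry, so there are no backdoor paths.

0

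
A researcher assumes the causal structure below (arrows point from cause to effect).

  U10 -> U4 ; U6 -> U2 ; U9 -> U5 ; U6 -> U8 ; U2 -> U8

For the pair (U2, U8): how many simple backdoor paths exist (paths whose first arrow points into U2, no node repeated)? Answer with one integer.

A backdoor path from U2 to U8 is any simple undirected path whose first edge points into U2 (i.e. leaves U2 via a parent).
Parents of U2: {U6}.
Enumerating:
  P1: U2 <- U6 -> U8
That exhausts the simple backdoor paths. Count: 1.

1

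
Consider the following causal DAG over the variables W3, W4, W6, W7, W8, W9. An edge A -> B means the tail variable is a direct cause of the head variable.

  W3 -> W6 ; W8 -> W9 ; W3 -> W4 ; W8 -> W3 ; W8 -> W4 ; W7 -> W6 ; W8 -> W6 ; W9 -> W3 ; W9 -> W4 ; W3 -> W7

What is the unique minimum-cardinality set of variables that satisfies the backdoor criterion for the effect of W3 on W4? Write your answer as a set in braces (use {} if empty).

{W8, W9}

Variables eligible for adjustment (non-descendants of W3, excluding W3 and W4): {W8, W9}.
Backdoor paths from W3 to W4:
  P1: W3 <- W8 -> W9 -> W4
  P2: W3 <- W8 -> W4
  P3: W3 <- W9 <- W8 -> W4
  P4: W3 <- W9 -> W4
The empty set is not sufficient: P1 (W3 <- W8 -> W9 -> W4) has no collider blocking it and no conditioned non-collider, so it is open.
Try {W8, W9}:
  P1: blocked at fork node W8 ∈ conditioning set.
  P2: blocked at fork node W8 ∈ conditioning set.
  P3: blocked at chain node W9 ∈ conditioning set.
  P4: blocked at fork node W9 ∈ conditioning set.
{W8, W9} contains no descendant of W3 and blocks every backdoor path.
Every element of {W8, W9} is needed (dropping W8 leaves P2 open; dropping W9 leaves P4 open), so no proper subset is valid.
Among all size-2 subsets of the eligible variables, only {W8, W9} blocks every backdoor path, so it is the unique smallest valid adjustment set.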